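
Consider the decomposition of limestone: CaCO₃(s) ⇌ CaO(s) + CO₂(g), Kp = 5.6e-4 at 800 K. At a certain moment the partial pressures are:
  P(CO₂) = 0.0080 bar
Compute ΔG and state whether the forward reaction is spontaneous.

(CaCO₃, CaO are pure solids — omitted from Qp.)
Qp = P(CO₂) = 0.00800
ΔG = RT ln(Qp/Kp) = (8.314 J mol⁻¹ K⁻¹)(800 K) × ln(0.00800/5.6e-4)
   = (6.651 kJ/mol)(2.659) = 17.7 kJ/mol
ΔG > 0, so the forward reaction is non-spontaneous (proceeds in reverse).

ΔG = 17.7 kJ/mol; the forward reaction is non-spontaneous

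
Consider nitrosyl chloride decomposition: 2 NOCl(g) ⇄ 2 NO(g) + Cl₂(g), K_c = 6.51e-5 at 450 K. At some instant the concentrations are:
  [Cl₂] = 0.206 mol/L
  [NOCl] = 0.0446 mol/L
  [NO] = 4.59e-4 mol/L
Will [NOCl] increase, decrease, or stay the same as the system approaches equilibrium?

Q_c = [NO]²·[Cl₂] / [NOCl]² = (4.59e-4)²·(0.206) / (0.0446)² = 2.18e-5
Q_c = 2.18e-5 < K_c = 6.51e-5: net forward reaction.
NOCl is a reactant, so it decreases.

decrease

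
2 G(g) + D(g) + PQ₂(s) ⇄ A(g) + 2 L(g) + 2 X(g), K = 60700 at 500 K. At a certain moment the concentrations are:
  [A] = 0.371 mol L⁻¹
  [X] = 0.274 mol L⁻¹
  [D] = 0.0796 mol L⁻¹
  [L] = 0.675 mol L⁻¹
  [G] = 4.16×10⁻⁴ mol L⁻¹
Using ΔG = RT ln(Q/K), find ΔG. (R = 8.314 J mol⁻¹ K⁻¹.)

ΔG = 11.3 kJ/mol

(PQ₂ is a pure solid — omitted from Q.)
Q = [A]·[L]²·[X]² / ([G]²·[D]) = (0.371)·(0.675)²·(0.274)² / ((4.16×10⁻⁴)²·(0.0796)) = 9.21×10⁵
ΔG = RT ln(Q/K) = (8.314 J mol⁻¹ K⁻¹)(500 K) × ln(9.21×10⁵/60700)
   = (4.157 kJ/mol)(2.720) = 11.3 kJ/mol
ΔG > 0, so the forward reaction is non-spontaneous (proceeds in reverse).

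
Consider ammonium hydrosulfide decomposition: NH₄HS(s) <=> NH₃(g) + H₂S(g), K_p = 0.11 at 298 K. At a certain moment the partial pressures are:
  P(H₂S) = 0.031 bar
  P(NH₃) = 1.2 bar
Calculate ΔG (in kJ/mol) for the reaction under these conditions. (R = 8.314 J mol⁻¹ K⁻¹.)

ΔG = -2.69 kJ/mol

(NH₄HS is a pure solid — omitted from Q_p.)
Q_p = P(NH₃)·P(H₂S) = (1.2)·(0.031) = 0.0372
ΔG = RT ln(Q_p/K_p) = (8.314 J mol⁻¹ K⁻¹)(298 K) × ln(0.0372/0.11)
   = (2.478 kJ/mol)(-1.084) = -2.69 kJ/mol
ΔG < 0, so the forward reaction is spontaneous (proceeds forward).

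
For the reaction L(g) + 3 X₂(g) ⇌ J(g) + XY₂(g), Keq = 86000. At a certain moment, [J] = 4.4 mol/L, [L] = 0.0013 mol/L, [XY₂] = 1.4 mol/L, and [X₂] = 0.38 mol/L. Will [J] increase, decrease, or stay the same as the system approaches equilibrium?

Q = [J]·[XY₂] / ([L]·[X₂]³) = (4.4)·(1.4) / ((0.0013)·(0.38)³) = 86000
Q = 86000 = Keq; the system is at equilibrium.

stay the same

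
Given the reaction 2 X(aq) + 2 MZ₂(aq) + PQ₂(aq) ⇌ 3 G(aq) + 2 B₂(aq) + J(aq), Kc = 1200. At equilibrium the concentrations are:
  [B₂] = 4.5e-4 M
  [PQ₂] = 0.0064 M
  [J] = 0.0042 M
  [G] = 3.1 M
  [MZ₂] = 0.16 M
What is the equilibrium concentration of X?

[X] = 3.6e-4 M

At equilibrium, Kc = [G]³·[B₂]²·[J] / ([X]²·[MZ₂]²·[PQ₂]) = 1200.
(3.1)³·(4.5e-4)²·(0.0042) / (([X])²·(0.16)²·(0.0064)) = 1200
[X]² = 1.29e-7 ⇒ [X] = 3.6e-4 M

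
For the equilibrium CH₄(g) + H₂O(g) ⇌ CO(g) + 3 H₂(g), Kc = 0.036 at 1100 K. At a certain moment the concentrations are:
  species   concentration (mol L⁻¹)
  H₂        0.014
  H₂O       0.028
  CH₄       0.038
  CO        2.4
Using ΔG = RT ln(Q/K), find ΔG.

Qc = [CO]·[H₂]³ / ([CH₄]·[H₂O]) = (2.4)·(0.014)³ / ((0.038)·(0.028)) = 0.00619
ΔG = RT ln(Qc/Kc) = (8.314 J mol⁻¹ K⁻¹)(1100 K) × ln(0.00619/0.036)
   = (9.145 kJ/mol)(-1.761) = -16.1 kJ/mol
ΔG < 0, so the forward reaction is spontaneous (proceeds forward).

ΔG = -16.1 kJ/mol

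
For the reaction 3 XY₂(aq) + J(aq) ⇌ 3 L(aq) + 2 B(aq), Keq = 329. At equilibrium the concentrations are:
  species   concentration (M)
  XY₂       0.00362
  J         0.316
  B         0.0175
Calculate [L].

[L] = 0.253 M

At equilibrium, Keq = [L]³·[B]² / ([XY₂]³·[J]) = 329.
([L])³·(0.0175)² / ((0.00362)³·(0.316)) = 329
[L]³ = 0.0161 ⇒ [L] = 0.253 M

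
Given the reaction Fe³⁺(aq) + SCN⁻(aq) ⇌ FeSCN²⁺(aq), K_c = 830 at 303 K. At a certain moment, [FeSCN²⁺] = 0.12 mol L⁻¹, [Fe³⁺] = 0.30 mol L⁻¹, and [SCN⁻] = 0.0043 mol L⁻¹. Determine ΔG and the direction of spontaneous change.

ΔG = -5.51 kJ/mol; the forward reaction is spontaneous

Q_c = [FeSCN²⁺] / ([Fe³⁺]·[SCN⁻]) = (0.12) / ((0.30)·(0.0043)) = 93.0
ΔG = RT ln(Q_c/K_c) = (8.314 J mol⁻¹ K⁻¹)(303 K) × ln(93.0/830)
   = (2.519 kJ/mol)(-2.189) = -5.51 kJ/mol
ΔG < 0, so the forward reaction is spontaneous (proceeds forward).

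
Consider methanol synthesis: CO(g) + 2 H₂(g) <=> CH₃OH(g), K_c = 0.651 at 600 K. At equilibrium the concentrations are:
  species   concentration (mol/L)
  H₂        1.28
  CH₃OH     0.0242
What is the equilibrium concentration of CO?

At equilibrium, K_c = [CH₃OH] / ([CO]·[H₂]²) = 0.651.
(0.0242) / (([CO])·(1.28)²) = 0.651
[CO] = 0.0227 mol/L

[CO] = 0.0227 mol/L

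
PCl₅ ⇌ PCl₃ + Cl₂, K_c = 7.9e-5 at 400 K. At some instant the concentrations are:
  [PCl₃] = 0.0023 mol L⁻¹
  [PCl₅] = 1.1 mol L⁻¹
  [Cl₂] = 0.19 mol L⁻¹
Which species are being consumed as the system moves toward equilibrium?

Q_c = [PCl₃]·[Cl₂] / [PCl₅] = (0.0023)·(0.19) / (1.1) = 4.0e-4
Q_c = 4.0e-4 > K_c = 7.9e-5: net reverse reaction.

PCl₃, Cl₂ (products)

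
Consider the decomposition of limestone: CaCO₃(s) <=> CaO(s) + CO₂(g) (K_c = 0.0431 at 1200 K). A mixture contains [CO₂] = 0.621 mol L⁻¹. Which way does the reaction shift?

(CaCO₃, CaO are pure solids — omitted from Q_c.)
Q_c = [CO₂] = 0.621
Q_c = 0.621 > K_c = 0.0431, so the reverse reaction proceeds.

toward reactants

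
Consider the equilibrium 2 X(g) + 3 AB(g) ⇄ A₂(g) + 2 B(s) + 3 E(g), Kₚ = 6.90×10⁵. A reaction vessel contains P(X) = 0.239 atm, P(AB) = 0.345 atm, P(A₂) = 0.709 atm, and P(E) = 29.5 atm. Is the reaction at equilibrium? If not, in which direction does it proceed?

(B is a pure solid — omitted from Qₚ.)
Qₚ = P(A₂)·P(E)³ / (P(X)²·P(AB)³) = (0.709)·(29.5)³ / ((0.239)²·(0.345)³) = 7.76×10⁶
Qₚ = 7.76×10⁶ > Kₚ = 6.90×10⁵, so the reverse reaction proceeds.

in the reverse direction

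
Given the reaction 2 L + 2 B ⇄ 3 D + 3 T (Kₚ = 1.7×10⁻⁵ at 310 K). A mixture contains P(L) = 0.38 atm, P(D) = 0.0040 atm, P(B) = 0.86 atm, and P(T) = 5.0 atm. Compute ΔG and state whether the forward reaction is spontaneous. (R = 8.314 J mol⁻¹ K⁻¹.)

ΔG = 3.82 kJ/mol; the forward reaction is non-spontaneous

Qₚ = P(D)³·P(T)³ / (P(L)²·P(B)²) = (0.0040)³·(5.0)³ / ((0.38)²·(0.86)²) = 7.49×10⁻⁵
ΔG = RT ln(Qₚ/Kₚ) = (8.314 J mol⁻¹ K⁻¹)(310 K) × ln(7.49×10⁻⁵/1.7×10⁻⁵)
   = (2.577 kJ/mol)(1.483) = 3.82 kJ/mol
ΔG > 0, so the forward reaction is non-spontaneous (proceeds in reverse).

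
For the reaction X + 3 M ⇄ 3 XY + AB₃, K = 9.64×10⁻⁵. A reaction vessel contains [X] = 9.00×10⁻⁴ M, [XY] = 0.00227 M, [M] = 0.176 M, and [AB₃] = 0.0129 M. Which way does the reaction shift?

Q = [XY]³·[AB₃] / ([X]·[M]³) = (0.00227)³·(0.0129) / ((9.00×10⁻⁴)·(0.176)³) = 3.08×10⁻⁵
Q = 3.08×10⁻⁵ < K = 9.64×10⁻⁵, so the forward reaction proceeds.

to the right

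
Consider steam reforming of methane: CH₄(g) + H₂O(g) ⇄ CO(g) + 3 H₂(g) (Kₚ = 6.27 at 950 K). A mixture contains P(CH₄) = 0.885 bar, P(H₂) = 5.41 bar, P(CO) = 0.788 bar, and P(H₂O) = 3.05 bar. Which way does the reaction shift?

toward reactants

Qₚ = P(CO)·P(H₂)³ / (P(CH₄)·P(H₂O)) = (0.788)·(5.41)³ / ((0.885)·(3.05)) = 46.2
Qₚ = 46.2 > Kₚ = 6.27, so the reverse reaction proceeds.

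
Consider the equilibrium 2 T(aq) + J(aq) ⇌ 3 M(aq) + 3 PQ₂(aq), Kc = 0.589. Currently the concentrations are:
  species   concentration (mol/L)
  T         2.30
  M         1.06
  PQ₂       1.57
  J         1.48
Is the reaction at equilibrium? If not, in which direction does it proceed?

Qc = [M]³·[PQ₂]³ / ([T]²·[J]) = (1.06)³·(1.57)³ / ((2.30)²·(1.48)) = 0.589
Qc = 0.589 = Kc, so the system is already at equilibrium.

at equilibrium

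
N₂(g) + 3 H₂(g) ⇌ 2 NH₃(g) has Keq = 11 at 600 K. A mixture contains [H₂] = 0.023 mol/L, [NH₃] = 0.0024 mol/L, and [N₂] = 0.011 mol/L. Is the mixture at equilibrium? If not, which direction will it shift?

Q = [NH₃]² / ([N₂]·[H₂]³) = (0.0024)² / ((0.011)·(0.023)³) = 43
Q = 43 > Keq = 11: net reverse reaction.

no; Q > K, reaction proceeds in reverse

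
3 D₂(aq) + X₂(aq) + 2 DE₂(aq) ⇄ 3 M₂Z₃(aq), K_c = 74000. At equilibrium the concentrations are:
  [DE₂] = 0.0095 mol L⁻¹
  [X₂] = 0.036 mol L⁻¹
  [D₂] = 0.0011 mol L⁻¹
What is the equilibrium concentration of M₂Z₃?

[M₂Z₃] = 6.8×10⁻⁴ mol L⁻¹

At equilibrium, K_c = [M₂Z₃]³ / ([D₂]³·[X₂]·[DE₂]²) = 74000.
([M₂Z₃])³ / ((0.0011)³·(0.036)·(0.0095)²) = 74000
[M₂Z₃]³ = 3.20×10⁻¹⁰ ⇒ [M₂Z₃] = 6.8×10⁻⁴ mol L⁻¹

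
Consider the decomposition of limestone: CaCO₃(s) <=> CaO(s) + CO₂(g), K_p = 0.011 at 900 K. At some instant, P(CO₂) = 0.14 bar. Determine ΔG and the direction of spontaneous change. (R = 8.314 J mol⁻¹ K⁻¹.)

(CaCO₃, CaO are pure solids — omitted from Q_p.)
Q_p = P(CO₂) = 0.140
ΔG = RT ln(Q_p/K_p) = (8.314 J mol⁻¹ K⁻¹)(900 K) × ln(0.140/0.011)
   = (7.483 kJ/mol)(2.544) = 19.0 kJ/mol
ΔG > 0, so the forward reaction is non-spontaneous (proceeds in reverse).

ΔG = 19.0 kJ/mol; the forward reaction is non-spontaneous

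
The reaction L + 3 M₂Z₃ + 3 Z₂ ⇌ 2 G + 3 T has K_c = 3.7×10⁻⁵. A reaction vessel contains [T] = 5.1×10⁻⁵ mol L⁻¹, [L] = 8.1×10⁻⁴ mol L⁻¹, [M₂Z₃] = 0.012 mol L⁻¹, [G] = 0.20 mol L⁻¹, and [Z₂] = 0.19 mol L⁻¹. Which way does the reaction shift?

in the reverse direction

Q_c = [G]²·[T]³ / ([L]·[M₂Z₃]³·[Z₂]³) = (0.20)²·(5.1×10⁻⁵)³ / ((8.1×10⁻⁴)·(0.012)³·(0.19)³) = 5.5×10⁻⁴
Q_c = 5.5×10⁻⁴ > K_c = 3.7×10⁻⁵, so the reverse reaction proceeds.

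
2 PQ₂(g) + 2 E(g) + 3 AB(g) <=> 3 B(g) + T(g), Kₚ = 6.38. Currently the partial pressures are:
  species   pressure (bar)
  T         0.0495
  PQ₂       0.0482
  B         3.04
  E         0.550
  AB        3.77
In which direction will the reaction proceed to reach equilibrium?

Qₚ = P(B)³·P(T) / (P(PQ₂)²·P(E)²·P(AB)³) = (3.04)³·(0.0495) / ((0.0482)²·(0.550)²·(3.77)³) = 36.9
Qₚ = 36.9 > Kₚ = 6.38, so the reverse reaction proceeds.

reverse (toward reactants)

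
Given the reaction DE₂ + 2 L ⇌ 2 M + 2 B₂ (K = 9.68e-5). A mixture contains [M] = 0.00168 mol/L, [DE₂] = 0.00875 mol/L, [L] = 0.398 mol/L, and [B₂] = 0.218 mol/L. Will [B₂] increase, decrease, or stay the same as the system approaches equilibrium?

Q = [M]²·[B₂]² / ([DE₂]·[L]²) = (0.00168)²·(0.218)² / ((0.00875)·(0.398)²) = 9.68e-5
Q = 9.68e-5 = K; the system is at equilibrium.

stay the same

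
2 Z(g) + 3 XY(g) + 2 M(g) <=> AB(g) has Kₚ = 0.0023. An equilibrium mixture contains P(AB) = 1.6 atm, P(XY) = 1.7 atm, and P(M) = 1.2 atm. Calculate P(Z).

At equilibrium, Kₚ = P(AB) / (P(Z)²·P(XY)³·P(M)²) = 0.0023.
(1.6) / ((P(Z))²·(1.7)³·(1.2)²) = 0.0023
P(Z)² = 98.3 ⇒ P(Z) = 9.9 atm

P(Z) = 9.9 atm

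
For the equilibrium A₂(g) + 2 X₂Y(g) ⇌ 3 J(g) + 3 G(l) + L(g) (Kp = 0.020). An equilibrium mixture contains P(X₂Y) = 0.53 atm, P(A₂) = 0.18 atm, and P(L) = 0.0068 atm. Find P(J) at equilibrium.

(G is a pure liquid — omitted from Kp.)
At equilibrium, Kp = P(J)³·P(L) / (P(A₂)·P(X₂Y)²) = 0.020.
(P(J))³·(0.0068) / ((0.18)·(0.53)²) = 0.020
P(J)³ = 0.149 ⇒ P(J) = 0.53 atm

P(J) = 0.53 atm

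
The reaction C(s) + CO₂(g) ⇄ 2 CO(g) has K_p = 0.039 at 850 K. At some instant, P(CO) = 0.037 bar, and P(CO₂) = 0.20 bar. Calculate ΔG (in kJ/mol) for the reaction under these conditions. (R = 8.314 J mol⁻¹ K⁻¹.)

(C is a pure solid — omitted from Q_p.)
Q_p = P(CO)² / P(CO₂) = (0.037)² / (0.20) = 0.00685
ΔG = RT ln(Q_p/K_p) = (8.314 J mol⁻¹ K⁻¹)(850 K) × ln(0.00685/0.039)
   = (7.067 kJ/mol)(-1.739) = -12.3 kJ/mol
ΔG < 0, so the forward reaction is spontaneous (proceeds forward).

ΔG = -12.3 kJ/mol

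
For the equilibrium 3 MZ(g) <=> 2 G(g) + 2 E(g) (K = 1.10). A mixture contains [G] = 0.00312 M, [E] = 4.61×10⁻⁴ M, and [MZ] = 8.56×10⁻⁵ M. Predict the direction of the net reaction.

Q = [G]²·[E]² / [MZ]³ = (0.00312)²·(4.61×10⁻⁴)² / (8.56×10⁻⁵)³ = 3.30
Q = 3.30 > K = 1.10, so the reverse reaction proceeds.

in the reverse direction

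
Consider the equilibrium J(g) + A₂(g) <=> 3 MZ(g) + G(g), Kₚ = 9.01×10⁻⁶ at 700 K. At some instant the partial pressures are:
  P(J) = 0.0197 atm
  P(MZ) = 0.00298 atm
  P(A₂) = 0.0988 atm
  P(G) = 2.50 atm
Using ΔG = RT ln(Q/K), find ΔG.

Qₚ = P(MZ)³·P(G) / (P(J)·P(A₂)) = (0.00298)³·(2.50) / ((0.0197)·(0.0988)) = 3.40×10⁻⁵
ΔG = RT ln(Qₚ/Kₚ) = (8.314 J mol⁻¹ K⁻¹)(700 K) × ln(3.40×10⁻⁵/9.01×10⁻⁶)
   = (5.820 kJ/mol)(1.328) = 7.73 kJ/mol
ΔG > 0, so the forward reaction is non-spontaneous (proceeds in reverse).

ΔG = 7.73 kJ/mol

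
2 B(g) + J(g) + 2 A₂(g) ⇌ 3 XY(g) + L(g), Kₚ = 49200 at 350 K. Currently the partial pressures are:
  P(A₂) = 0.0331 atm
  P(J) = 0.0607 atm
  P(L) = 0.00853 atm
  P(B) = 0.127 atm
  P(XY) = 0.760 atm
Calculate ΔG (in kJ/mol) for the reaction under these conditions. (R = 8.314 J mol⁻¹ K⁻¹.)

ΔG = -7.70 kJ/mol

Qₚ = P(XY)³·P(L) / (P(B)²·P(J)·P(A₂)²) = (0.760)³·(0.00853) / ((0.127)²·(0.0607)·(0.0331)²) = 3490
ΔG = RT ln(Qₚ/Kₚ) = (8.314 J mol⁻¹ K⁻¹)(350 K) × ln(3490/49200)
   = (2.910 kJ/mol)(-2.646) = -7.70 kJ/mol
ΔG < 0, so the forward reaction is spontaneous (proceeds forward).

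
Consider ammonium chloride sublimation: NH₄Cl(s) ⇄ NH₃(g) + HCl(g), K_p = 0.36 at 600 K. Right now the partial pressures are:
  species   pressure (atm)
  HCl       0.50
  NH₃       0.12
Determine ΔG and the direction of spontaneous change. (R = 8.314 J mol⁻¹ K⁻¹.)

(NH₄Cl is a pure solid — omitted from Q_p.)
Q_p = P(NH₃)·P(HCl) = (0.12)·(0.50) = 0.0600
ΔG = RT ln(Q_p/K_p) = (8.314 J mol⁻¹ K⁻¹)(600 K) × ln(0.0600/0.36)
   = (4.988 kJ/mol)(-1.792) = -8.94 kJ/mol
ΔG < 0, so the forward reaction is spontaneous (proceeds forward).

ΔG = -8.94 kJ/mol; the forward reaction is spontaneous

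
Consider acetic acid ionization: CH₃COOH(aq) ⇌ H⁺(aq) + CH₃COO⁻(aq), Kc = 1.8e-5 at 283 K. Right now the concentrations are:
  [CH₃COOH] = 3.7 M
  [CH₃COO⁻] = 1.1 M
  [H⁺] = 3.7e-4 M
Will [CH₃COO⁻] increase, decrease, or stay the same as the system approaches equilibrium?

Qc = [H⁺]·[CH₃COO⁻] / [CH₃COOH] = (3.7e-4)·(1.1) / (3.7) = 1.1e-4
Qc = 1.1e-4 > Kc = 1.8e-5: net reverse reaction.
CH₃COO⁻ is a product, so it decreases.

decrease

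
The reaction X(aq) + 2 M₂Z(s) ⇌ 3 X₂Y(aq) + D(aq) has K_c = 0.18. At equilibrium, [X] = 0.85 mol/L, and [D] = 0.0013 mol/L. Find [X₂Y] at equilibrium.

(M₂Z is a pure solid — omitted from K_c.)
At equilibrium, K_c = [X₂Y]³·[D] / [X] = 0.18.
([X₂Y])³·(0.0013) / (0.85) = 0.18
[X₂Y]³ = 118 ⇒ [X₂Y] = 4.9 mol/L

[X₂Y] = 4.9 mol/L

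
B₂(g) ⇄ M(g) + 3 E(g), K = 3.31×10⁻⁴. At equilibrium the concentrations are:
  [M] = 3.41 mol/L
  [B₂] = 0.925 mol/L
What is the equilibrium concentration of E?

[E] = 0.0448 mol/L

At equilibrium, K = [M]·[E]³ / [B₂] = 3.31×10⁻⁴.
(3.41)·([E])³ / (0.925) = 3.31×10⁻⁴
[E]³ = 8.98×10⁻⁵ ⇒ [E] = 0.0448 mol/L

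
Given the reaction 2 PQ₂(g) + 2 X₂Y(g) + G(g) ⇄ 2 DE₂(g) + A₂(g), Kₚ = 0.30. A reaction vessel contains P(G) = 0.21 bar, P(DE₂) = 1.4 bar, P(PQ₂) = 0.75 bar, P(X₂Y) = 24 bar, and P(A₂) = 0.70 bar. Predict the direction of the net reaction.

forward (toward products)

Qₚ = P(DE₂)²·P(A₂) / (P(PQ₂)²·P(X₂Y)²·P(G)) = (1.4)²·(0.70) / ((0.75)²·(24)²·(0.21)) = 0.020
Qₚ = 0.020 < Kₚ = 0.30, so the forward reaction proceeds.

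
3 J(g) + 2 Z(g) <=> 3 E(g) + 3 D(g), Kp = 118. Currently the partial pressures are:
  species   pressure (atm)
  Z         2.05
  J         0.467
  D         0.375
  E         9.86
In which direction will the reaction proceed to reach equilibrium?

neither direction; the system is at equilibrium

Qp = P(E)³·P(D)³ / (P(J)³·P(Z)²) = (9.86)³·(0.375)³ / ((0.467)³·(2.05)²) = 118
Qp = 118 = Kp, so the system is already at equilibrium.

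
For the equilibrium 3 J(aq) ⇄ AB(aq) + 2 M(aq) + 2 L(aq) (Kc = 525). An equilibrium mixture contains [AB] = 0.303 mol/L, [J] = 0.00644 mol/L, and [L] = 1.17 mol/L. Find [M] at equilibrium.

[M] = 0.0184 mol/L

At equilibrium, Kc = [AB]·[M]²·[L]² / [J]³ = 525.
(0.303)·([M])²·(1.17)² / (0.00644)³ = 525
[M]² = 3.38e-4 ⇒ [M] = 0.0184 mol/L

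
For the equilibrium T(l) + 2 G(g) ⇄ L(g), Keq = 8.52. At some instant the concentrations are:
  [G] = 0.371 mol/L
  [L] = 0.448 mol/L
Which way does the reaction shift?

(T is a pure liquid — omitted from Q.)
Q = [L] / [G]² = (0.448) / (0.371)² = 3.25
Q = 3.25 < Keq = 8.52, so the forward reaction proceeds.

toward products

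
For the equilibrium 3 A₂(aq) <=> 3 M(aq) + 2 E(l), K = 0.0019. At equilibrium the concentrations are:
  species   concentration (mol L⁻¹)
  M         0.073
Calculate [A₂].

(E is a pure liquid — omitted from K.)
At equilibrium, K = [M]³ / [A₂]³ = 0.0019.
(0.073)³ / ([A₂])³ = 0.0019
[A₂]³ = 0.205 ⇒ [A₂] = 0.59 mol L⁻¹

[A₂] = 0.59 mol L⁻¹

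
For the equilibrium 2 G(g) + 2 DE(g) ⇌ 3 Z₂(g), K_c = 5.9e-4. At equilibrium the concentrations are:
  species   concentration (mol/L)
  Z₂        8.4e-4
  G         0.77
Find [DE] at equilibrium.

At equilibrium, K_c = [Z₂]³ / ([G]²·[DE]²) = 5.9e-4.
(8.4e-4)³ / ((0.77)²·([DE])²) = 5.9e-4
[DE]² = 1.69e-6 ⇒ [DE] = 0.0013 mol/L

[DE] = 0.0013 mol/L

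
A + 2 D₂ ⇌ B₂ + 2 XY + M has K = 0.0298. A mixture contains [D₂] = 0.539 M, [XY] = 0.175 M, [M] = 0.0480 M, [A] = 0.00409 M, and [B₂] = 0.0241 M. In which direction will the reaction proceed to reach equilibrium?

Q = [B₂]·[XY]²·[M] / ([A]·[D₂]²) = (0.0241)·(0.175)²·(0.0480) / ((0.00409)·(0.539)²) = 0.0298
Q = 0.0298 = K, so the system is already at equilibrium.

neither direction; the system is at equilibrium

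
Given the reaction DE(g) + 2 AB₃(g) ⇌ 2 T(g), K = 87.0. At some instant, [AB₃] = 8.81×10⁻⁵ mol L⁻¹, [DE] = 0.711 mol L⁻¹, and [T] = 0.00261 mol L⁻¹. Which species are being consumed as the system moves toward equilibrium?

Q = [T]² / ([DE]·[AB₃]²) = (0.00261)² / ((0.711)·(8.81×10⁻⁵)²) = 1230
Q = 1230 > K = 87.0: net reverse reaction.

T (products)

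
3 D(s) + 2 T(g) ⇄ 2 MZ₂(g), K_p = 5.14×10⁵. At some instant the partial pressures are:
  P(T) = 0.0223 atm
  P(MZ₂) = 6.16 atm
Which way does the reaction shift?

(D is a pure solid — omitted from Q_p.)
Q_p = P(MZ₂)² / P(T)² = (6.16)² / (0.0223)² = 76300
Q_p = 76300 < K_p = 5.14×10⁵, so the forward reaction proceeds.

in the forward direction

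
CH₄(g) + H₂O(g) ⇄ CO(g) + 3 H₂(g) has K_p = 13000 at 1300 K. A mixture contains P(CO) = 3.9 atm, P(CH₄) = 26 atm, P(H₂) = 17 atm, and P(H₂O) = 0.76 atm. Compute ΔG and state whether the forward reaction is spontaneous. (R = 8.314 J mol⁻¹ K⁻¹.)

ΔG = -28.1 kJ/mol; the forward reaction is spontaneous

Q_p = P(CO)·P(H₂)³ / (P(CH₄)·P(H₂O)) = (3.9)·(17)³ / ((26)·(0.76)) = 970
ΔG = RT ln(Q_p/K_p) = (8.314 J mol⁻¹ K⁻¹)(1300 K) × ln(970/13000)
   = (10.81 kJ/mol)(-2.595) = -28.1 kJ/mol
ΔG < 0, so the forward reaction is spontaneous (proceeds forward).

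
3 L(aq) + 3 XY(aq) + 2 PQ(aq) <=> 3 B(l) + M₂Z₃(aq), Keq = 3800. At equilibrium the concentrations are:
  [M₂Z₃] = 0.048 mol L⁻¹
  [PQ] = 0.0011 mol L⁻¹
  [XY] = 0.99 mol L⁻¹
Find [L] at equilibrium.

[L] = 2.2 mol L⁻¹

(B is a pure liquid — omitted from Keq.)
At equilibrium, Keq = [M₂Z₃] / ([L]³·[XY]³·[PQ]²) = 3800.
(0.048) / (([L])³·(0.99)³·(0.0011)²) = 3800
[L]³ = 10.8 ⇒ [L] = 2.2 mol L⁻¹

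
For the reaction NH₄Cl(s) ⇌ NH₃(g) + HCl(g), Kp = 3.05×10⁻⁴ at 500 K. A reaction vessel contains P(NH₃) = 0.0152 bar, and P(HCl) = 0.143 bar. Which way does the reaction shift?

reverse (toward reactants)

(NH₄Cl is a pure solid — omitted from Qp.)
Qp = P(NH₃)·P(HCl) = (0.0152)·(0.143) = 0.00217
Qp = 0.00217 > Kp = 3.05×10⁻⁴, so the reverse reaction proceeds.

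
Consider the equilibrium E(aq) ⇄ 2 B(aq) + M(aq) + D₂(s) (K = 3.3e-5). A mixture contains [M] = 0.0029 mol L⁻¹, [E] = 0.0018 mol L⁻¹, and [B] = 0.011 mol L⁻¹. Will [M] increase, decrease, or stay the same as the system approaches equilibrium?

decrease

(D₂ is a pure solid — omitted from Q.)
Q = [B]²·[M] / [E] = (0.011)²·(0.0029) / (0.0018) = 1.9e-4
Q = 1.9e-4 > K = 3.3e-5: net reverse reaction.
M is a product, so it decreases.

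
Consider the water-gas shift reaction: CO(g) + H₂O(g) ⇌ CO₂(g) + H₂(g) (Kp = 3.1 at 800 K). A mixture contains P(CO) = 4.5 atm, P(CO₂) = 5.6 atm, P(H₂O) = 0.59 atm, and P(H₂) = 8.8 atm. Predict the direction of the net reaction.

Qp = P(CO₂)·P(H₂) / (P(CO)·P(H₂O)) = (5.6)·(8.8) / ((4.5)·(0.59)) = 19
Qp = 19 > Kp = 3.1, so the reverse reaction proceeds.

to the left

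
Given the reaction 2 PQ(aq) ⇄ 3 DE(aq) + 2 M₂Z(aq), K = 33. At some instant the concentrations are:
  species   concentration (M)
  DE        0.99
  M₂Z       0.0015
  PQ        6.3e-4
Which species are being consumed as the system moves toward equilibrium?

Q = [DE]³·[M₂Z]² / [PQ]² = (0.99)³·(0.0015)² / (6.3e-4)² = 5.5
Q = 5.5 < K = 33: net forward reaction.

PQ (reactants)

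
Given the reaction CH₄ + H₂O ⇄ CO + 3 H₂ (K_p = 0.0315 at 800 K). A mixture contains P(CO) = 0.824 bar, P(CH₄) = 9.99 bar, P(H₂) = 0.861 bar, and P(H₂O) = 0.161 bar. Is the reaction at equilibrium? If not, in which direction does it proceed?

in the reverse direction

Q_p = P(CO)·P(H₂)³ / (P(CH₄)·P(H₂O)) = (0.824)·(0.861)³ / ((9.99)·(0.161)) = 0.327
Q_p = 0.327 > K_p = 0.0315, so the reverse reaction proceeds.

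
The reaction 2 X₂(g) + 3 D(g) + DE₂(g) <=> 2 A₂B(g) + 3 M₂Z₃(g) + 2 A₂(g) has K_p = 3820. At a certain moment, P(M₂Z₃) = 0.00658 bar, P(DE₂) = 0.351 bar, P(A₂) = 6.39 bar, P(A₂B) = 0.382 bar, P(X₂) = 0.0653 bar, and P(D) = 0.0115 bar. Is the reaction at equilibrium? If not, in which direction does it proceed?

Q_p = P(A₂B)²·P(M₂Z₃)³·P(A₂)² / (P(X₂)²·P(D)³·P(DE₂)) = (0.382)²·(0.00658)³·(6.39)² / ((0.0653)²·(0.0115)³·(0.351)) = 746
Q_p = 746 < K_p = 3820, so the forward reaction proceeds.

to the right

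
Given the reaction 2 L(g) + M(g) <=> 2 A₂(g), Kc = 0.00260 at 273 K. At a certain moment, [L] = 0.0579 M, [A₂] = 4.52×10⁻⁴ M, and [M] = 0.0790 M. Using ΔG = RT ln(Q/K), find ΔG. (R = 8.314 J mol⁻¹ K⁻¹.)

Qc = [A₂]² / ([L]²·[M]) = (4.52×10⁻⁴)² / ((0.0579)²·(0.0790)) = 7.71×10⁻⁴
ΔG = RT ln(Qc/Kc) = (8.314 J mol⁻¹ K⁻¹)(273 K) × ln(7.71×10⁻⁴/0.00260)
   = (2.270 kJ/mol)(-1.216) = -2.76 kJ/mol
ΔG < 0, so the forward reaction is spontaneous (proceeds forward).

ΔG = -2.76 kJ/mol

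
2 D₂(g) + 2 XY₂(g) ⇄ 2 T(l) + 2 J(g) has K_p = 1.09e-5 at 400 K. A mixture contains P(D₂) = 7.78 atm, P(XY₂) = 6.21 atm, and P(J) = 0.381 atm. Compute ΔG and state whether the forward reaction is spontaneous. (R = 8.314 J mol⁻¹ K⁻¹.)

(T is a pure liquid — omitted from Q_p.)
Q_p = P(J)² / (P(D₂)²·P(XY₂)²) = (0.381)² / ((7.78)²·(6.21)²) = 6.22e-5
ΔG = RT ln(Q_p/K_p) = (8.314 J mol⁻¹ K⁻¹)(400 K) × ln(6.22e-5/1.09e-5)
   = (3.326 kJ/mol)(1.742) = 5.79 kJ/mol
ΔG > 0, so the forward reaction is non-spontaneous (proceeds in reverse).

ΔG = 5.79 kJ/mol; the forward reaction is non-spontaneous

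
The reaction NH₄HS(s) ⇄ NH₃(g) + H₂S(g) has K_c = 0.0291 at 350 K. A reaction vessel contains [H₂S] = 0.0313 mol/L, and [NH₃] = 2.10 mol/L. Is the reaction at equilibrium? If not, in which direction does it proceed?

toward reactants

(NH₄HS is a pure solid — omitted from Q_c.)
Q_c = [NH₃]·[H₂S] = (2.10)·(0.0313) = 0.0657
Q_c = 0.0657 > K_c = 0.0291, so the reverse reaction proceeds.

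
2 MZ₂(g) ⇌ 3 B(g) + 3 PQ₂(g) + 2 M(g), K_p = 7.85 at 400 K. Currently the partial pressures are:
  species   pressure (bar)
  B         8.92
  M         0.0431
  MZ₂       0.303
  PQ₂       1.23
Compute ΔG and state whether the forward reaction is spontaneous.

ΔG = 4.07 kJ/mol; the forward reaction is non-spontaneous

Q_p = P(B)³·P(PQ₂)³·P(M)² / P(MZ₂)² = (8.92)³·(1.23)³·(0.0431)² / (0.303)² = 26.7
ΔG = RT ln(Q_p/K_p) = (8.314 J mol⁻¹ K⁻¹)(400 K) × ln(26.7/7.85)
   = (3.326 kJ/mol)(1.224) = 4.07 kJ/mol
ΔG > 0, so the forward reaction is non-spontaneous (proceeds in reverse).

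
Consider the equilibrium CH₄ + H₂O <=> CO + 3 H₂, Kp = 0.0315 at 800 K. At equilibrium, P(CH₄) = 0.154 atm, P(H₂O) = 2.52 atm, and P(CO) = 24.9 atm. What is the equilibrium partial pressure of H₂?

At equilibrium, Kp = P(CO)·P(H₂)³ / (P(CH₄)·P(H₂O)) = 0.0315.
(24.9)·(P(H₂))³ / ((0.154)·(2.52)) = 0.0315
P(H₂)³ = 4.91×10⁻⁴ ⇒ P(H₂) = 0.0789 atm

P(H₂) = 0.0789 atm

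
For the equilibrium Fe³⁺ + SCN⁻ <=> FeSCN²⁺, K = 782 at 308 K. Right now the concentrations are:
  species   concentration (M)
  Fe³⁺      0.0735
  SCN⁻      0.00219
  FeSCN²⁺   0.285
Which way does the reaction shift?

to the left

Q = [FeSCN²⁺] / ([Fe³⁺]·[SCN⁻]) = (0.285) / ((0.0735)·(0.00219)) = 1770
Q = 1770 > K = 782, so the reverse reaction proceeds.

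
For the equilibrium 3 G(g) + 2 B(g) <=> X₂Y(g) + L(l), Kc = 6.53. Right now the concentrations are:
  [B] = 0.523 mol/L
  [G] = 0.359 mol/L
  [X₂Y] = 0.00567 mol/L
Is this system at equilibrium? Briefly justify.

(L is a pure liquid — omitted from Qc.)
Qc = [X₂Y] / ([G]³·[B]²) = (0.00567) / ((0.359)³·(0.523)²) = 0.448
Qc = 0.448 < Kc = 6.53: net forward reaction.

no; Q < K, reaction proceeds forward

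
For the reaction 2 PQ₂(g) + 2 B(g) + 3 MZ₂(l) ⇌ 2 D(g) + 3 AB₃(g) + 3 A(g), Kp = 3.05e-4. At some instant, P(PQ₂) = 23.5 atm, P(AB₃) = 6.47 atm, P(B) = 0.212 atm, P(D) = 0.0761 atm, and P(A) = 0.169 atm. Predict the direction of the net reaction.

(MZ₂ is a pure liquid — omitted from Qp.)
Qp = P(D)²·P(AB₃)³·P(A)³ / (P(PQ₂)²·P(B)²) = (0.0761)²·(6.47)³·(0.169)³ / ((23.5)²·(0.212)²) = 3.05e-4
Qp = 3.05e-4 = Kp, so the system is already at equilibrium.

at equilibrium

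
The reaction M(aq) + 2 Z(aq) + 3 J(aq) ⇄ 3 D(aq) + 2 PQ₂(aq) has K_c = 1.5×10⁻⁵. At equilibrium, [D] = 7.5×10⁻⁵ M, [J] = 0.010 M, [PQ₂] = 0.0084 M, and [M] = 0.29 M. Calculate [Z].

At equilibrium, K_c = [D]³·[PQ₂]² / ([M]·[Z]²·[J]³) = 1.5×10⁻⁵.
(7.5×10⁻⁵)³·(0.0084)² / ((0.29)·([Z])²·(0.010)³) = 1.5×10⁻⁵
[Z]² = 6.84×10⁻⁶ ⇒ [Z] = 0.0026 M

[Z] = 0.0026 M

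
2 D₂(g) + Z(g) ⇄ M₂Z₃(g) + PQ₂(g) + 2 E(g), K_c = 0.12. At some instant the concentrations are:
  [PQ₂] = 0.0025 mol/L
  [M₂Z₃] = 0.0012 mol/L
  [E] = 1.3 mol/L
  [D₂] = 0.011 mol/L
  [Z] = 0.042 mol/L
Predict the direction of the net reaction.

toward reactants

Q_c = [M₂Z₃]·[PQ₂]·[E]² / ([D₂]²·[Z]) = (0.0012)·(0.0025)·(1.3)² / ((0.011)²·(0.042)) = 1.0
Q_c = 1.0 > K_c = 0.12, so the reverse reaction proceeds.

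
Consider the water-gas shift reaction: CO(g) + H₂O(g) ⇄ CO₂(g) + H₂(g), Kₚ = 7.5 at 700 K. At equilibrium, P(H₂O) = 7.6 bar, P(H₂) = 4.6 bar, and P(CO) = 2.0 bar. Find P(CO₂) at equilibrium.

At equilibrium, Kₚ = P(CO₂)·P(H₂) / (P(CO)·P(H₂O)) = 7.5.
(P(CO₂))·(4.6) / ((2.0)·(7.6)) = 7.5
P(CO₂) = 24.8 = 25 bar

P(CO₂) = 25 bar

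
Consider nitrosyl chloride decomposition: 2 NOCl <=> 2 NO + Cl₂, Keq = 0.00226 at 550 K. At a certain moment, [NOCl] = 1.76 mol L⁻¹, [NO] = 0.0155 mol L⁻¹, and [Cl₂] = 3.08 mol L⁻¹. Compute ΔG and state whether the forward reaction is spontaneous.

ΔG = -10.3 kJ/mol; the forward reaction is spontaneous

Q = [NO]²·[Cl₂] / [NOCl]² = (0.0155)²·(3.08) / (1.76)² = 2.39e-4
ΔG = RT ln(Q/Keq) = (8.314 J mol⁻¹ K⁻¹)(550 K) × ln(2.39e-4/0.00226)
   = (4.573 kJ/mol)(-2.247) = -10.3 kJ/mol
ΔG < 0, so the forward reaction is spontaneous (proceeds forward).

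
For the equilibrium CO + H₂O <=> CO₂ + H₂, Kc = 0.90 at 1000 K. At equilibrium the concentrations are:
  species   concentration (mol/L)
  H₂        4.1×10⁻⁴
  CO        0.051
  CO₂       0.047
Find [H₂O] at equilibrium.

At equilibrium, Kc = [CO₂]·[H₂] / ([CO]·[H₂O]) = 0.90.
(0.047)·(4.1×10⁻⁴) / ((0.051)·([H₂O])) = 0.90
[H₂O] = 4.20×10⁻⁴ = 4.2×10⁻⁴ mol/L

[H₂O] = 4.2×10⁻⁴ mol/L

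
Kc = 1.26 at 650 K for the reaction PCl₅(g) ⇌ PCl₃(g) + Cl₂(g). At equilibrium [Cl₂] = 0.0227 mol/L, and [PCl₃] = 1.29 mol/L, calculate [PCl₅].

[PCl₅] = 0.0232 mol/L

At equilibrium, Kc = [PCl₃]·[Cl₂] / [PCl₅] = 1.26.
(1.29)·(0.0227) / ([PCl₅]) = 1.26
[PCl₅] = 0.0232 mol/L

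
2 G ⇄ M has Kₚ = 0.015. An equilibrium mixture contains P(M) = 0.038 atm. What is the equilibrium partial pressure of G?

At equilibrium, Kₚ = P(M) / P(G)² = 0.015.
(0.038) / (P(G))² = 0.015
P(G)² = 2.53 ⇒ P(G) = 1.6 atm

P(G) = 1.6 atm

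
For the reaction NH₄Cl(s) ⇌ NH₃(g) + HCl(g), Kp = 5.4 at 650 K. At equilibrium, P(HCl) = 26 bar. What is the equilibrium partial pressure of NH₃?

P(NH₃) = 0.21 bar

(NH₄Cl is a pure solid — omitted from Kp.)
At equilibrium, Kp = P(NH₃)·P(HCl) = 5.4.
(P(NH₃))·(26) = 5.4
P(NH₃) = 0.208 = 0.21 bar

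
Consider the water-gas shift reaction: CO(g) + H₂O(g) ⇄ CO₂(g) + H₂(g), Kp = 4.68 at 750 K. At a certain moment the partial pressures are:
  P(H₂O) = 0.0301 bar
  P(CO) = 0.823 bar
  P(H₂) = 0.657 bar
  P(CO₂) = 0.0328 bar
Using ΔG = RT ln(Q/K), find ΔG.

ΔG = -10.5 kJ/mol

Qp = P(CO₂)·P(H₂) / (P(CO)·P(H₂O)) = (0.0328)·(0.657) / ((0.823)·(0.0301)) = 0.870
ΔG = RT ln(Qp/Kp) = (8.314 J mol⁻¹ K⁻¹)(750 K) × ln(0.870/4.68)
   = (6.236 kJ/mol)(-1.683) = -10.5 kJ/mol
ΔG < 0, so the forward reaction is spontaneous (proceeds forward).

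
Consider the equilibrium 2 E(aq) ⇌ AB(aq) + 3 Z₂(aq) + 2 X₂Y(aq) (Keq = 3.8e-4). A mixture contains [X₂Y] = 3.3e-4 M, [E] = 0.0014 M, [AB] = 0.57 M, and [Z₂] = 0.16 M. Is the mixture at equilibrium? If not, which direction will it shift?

no; Q < K, reaction proceeds forward

Q = [AB]·[Z₂]³·[X₂Y]² / [E]² = (0.57)·(0.16)³·(3.3e-4)² / (0.0014)² = 1.3e-4
Q = 1.3e-4 < Keq = 3.8e-4: net forward reaction.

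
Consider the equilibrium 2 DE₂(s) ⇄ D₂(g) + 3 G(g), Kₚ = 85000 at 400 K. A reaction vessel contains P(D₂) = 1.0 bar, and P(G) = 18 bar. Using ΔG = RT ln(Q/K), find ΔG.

(DE₂ is a pure solid — omitted from Qₚ.)
Qₚ = P(D₂)·P(G)³ = (1.0)·(18)³ = 5830
ΔG = RT ln(Qₚ/Kₚ) = (8.314 J mol⁻¹ K⁻¹)(400 K) × ln(5830/85000)
   = (3.326 kJ/mol)(-2.680) = -8.91 kJ/mol
ΔG < 0, so the forward reaction is spontaneous (proceeds forward).

ΔG = -8.91 kJ/mol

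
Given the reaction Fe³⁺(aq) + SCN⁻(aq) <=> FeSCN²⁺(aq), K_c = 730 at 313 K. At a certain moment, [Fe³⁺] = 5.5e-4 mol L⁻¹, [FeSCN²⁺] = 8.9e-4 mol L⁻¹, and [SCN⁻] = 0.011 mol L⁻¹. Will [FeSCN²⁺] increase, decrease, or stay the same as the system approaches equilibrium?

increase

Q_c = [FeSCN²⁺] / ([Fe³⁺]·[SCN⁻]) = (8.9e-4) / ((5.5e-4)·(0.011)) = 150
Q_c = 150 < K_c = 730: net forward reaction.
FeSCN²⁺ is a product, so it increases.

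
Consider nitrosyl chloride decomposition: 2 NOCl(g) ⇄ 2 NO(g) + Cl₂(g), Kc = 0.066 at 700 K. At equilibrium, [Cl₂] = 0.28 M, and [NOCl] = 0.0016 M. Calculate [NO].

[NO] = 7.8×10⁻⁴ M

At equilibrium, Kc = [NO]²·[Cl₂] / [NOCl]² = 0.066.
([NO])²·(0.28) / (0.0016)² = 0.066
[NO]² = 6.03×10⁻⁷ ⇒ [NO] = 7.8×10⁻⁴ M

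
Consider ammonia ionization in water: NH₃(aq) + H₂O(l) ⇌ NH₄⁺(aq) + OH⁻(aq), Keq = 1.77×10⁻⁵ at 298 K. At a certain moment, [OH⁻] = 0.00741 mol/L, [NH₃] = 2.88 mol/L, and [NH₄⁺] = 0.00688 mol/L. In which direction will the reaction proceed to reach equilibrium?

(H₂O is a pure liquid — omitted from Q.)
Q = [NH₄⁺]·[OH⁻] / [NH₃] = (0.00688)·(0.00741) / (2.88) = 1.77×10⁻⁵
Q = 1.77×10⁻⁵ = Keq, so the system is already at equilibrium.

at equilibrium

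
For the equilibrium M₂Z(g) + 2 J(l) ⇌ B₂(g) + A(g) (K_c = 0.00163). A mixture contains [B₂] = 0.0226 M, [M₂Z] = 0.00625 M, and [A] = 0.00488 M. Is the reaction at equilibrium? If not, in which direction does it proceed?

in the reverse direction

(J is a pure liquid — omitted from Q_c.)
Q_c = [B₂]·[A] / [M₂Z] = (0.0226)·(0.00488) / (0.00625) = 0.0176
Q_c = 0.0176 > K_c = 0.00163, so the reverse reaction proceeds.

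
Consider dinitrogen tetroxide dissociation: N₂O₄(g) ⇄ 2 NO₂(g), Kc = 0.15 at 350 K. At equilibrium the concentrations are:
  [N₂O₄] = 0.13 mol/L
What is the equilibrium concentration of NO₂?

[NO₂] = 0.14 mol/L

At equilibrium, Kc = [NO₂]² / [N₂O₄] = 0.15.
([NO₂])² / (0.13) = 0.15
[NO₂]² = 0.0195 ⇒ [NO₂] = 0.14 mol/L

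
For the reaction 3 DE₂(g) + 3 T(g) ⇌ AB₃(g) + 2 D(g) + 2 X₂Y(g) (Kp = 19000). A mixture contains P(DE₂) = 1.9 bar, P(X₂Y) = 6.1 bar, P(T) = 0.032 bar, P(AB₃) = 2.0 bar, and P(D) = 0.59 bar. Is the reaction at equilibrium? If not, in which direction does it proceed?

Qp = P(AB₃)·P(D)²·P(X₂Y)² / (P(DE₂)³·P(T)³) = (2.0)·(0.59)²·(6.1)² / ((1.9)³·(0.032)³) = 1.2×10⁵
Qp = 1.2×10⁵ > Kp = 19000, so the reverse reaction proceeds.

toward reactants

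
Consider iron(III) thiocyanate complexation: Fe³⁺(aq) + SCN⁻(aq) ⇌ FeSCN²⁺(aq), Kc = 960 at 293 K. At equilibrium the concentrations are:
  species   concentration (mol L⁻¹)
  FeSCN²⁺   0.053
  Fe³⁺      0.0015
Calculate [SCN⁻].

[SCN⁻] = 0.037 mol L⁻¹

At equilibrium, Kc = [FeSCN²⁺] / ([Fe³⁺]·[SCN⁻]) = 960.
(0.053) / ((0.0015)·([SCN⁻])) = 960
[SCN⁻] = 0.0368 = 0.037 mol L⁻¹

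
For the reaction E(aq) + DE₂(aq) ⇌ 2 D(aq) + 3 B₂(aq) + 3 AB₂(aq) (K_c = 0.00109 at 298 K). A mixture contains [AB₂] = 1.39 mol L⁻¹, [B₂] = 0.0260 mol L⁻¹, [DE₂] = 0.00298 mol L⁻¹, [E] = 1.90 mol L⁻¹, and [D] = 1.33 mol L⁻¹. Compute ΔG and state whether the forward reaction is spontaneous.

ΔG = 6.45 kJ/mol; the forward reaction is non-spontaneous

Q_c = [D]²·[B₂]³·[AB₂]³ / ([E]·[DE₂]) = (1.33)²·(0.0260)³·(1.39)³ / ((1.90)·(0.00298)) = 0.0147
ΔG = RT ln(Q_c/K_c) = (8.314 J mol⁻¹ K⁻¹)(298 K) × ln(0.0147/0.00109)
   = (2.478 kJ/mol)(2.602) = 6.45 kJ/mol
ΔG > 0, so the forward reaction is non-spontaneous (proceeds in reverse).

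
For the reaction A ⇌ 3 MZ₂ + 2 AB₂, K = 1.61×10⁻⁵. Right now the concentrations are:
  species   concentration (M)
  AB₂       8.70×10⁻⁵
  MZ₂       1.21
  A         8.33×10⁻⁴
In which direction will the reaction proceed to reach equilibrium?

neither direction; the system is at equilibrium

Q = [MZ₂]³·[AB₂]² / [A] = (1.21)³·(8.70×10⁻⁵)² / (8.33×10⁻⁴) = 1.61×10⁻⁵
Q = 1.61×10⁻⁵ = K, so the system is already at equilibrium.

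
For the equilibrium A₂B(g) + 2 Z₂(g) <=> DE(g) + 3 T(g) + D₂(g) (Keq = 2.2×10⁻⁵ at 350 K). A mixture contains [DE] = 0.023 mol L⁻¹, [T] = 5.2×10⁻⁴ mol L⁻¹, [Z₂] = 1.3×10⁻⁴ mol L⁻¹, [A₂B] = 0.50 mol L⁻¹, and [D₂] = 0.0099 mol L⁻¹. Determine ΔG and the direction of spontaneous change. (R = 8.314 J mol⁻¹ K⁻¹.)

Q = [DE]·[T]³·[D₂] / ([A₂B]·[Z₂]²) = (0.023)·(5.2×10⁻⁴)³·(0.0099) / ((0.50)·(1.3×10⁻⁴)²) = 3.79×10⁻⁶
ΔG = RT ln(Q/Keq) = (8.314 J mol⁻¹ K⁻¹)(350 K) × ln(3.79×10⁻⁶/2.2×10⁻⁵)
   = (2.910 kJ/mol)(-1.759) = -5.12 kJ/mol
ΔG < 0, so the forward reaction is spontaneous (proceeds forward).

ΔG = -5.12 kJ/mol; the forward reaction is spontaneous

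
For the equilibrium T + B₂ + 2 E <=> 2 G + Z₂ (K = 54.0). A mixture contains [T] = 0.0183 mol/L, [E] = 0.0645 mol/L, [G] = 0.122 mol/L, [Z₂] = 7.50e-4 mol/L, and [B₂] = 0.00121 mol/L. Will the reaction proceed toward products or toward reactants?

Q = [G]²·[Z₂] / ([T]·[B₂]·[E]²) = (0.122)²·(7.50e-4) / ((0.0183)·(0.00121)·(0.0645)²) = 121
Q = 121 > K = 54.0, so the reverse reaction proceeds.

to the left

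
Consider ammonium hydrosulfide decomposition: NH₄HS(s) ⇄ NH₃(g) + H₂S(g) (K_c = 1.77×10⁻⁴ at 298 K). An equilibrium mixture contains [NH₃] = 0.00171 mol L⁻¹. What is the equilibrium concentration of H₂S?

[H₂S] = 0.104 mol L⁻¹

(NH₄HS is a pure solid — omitted from K_c.)
At equilibrium, K_c = [NH₃]·[H₂S] = 1.77×10⁻⁴.
(0.00171)·([H₂S]) = 1.77×10⁻⁴
[H₂S] = 0.104 mol L⁻¹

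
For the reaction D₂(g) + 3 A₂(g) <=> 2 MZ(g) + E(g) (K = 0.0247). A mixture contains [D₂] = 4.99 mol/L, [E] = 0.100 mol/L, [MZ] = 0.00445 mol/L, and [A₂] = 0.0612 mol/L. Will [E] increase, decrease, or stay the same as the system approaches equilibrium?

Q = [MZ]²·[E] / ([D₂]·[A₂]³) = (0.00445)²·(0.100) / ((4.99)·(0.0612)³) = 0.00173
Q = 0.00173 < K = 0.0247: net forward reaction.
E is a product, so it increases.

increase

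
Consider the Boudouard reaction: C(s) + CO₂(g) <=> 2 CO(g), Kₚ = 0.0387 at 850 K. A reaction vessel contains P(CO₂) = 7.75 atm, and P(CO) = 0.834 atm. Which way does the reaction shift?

(C is a pure solid — omitted from Qₚ.)
Qₚ = P(CO)² / P(CO₂) = (0.834)² / (7.75) = 0.0897
Qₚ = 0.0897 > Kₚ = 0.0387, so the reverse reaction proceeds.

to the left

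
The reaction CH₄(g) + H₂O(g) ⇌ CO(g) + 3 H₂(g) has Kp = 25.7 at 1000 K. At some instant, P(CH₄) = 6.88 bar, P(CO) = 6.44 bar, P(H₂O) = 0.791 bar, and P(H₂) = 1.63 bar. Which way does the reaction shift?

Qp = P(CO)·P(H₂)³ / (P(CH₄)·P(H₂O)) = (6.44)·(1.63)³ / ((6.88)·(0.791)) = 5.12
Qp = 5.12 < Kp = 25.7, so the forward reaction proceeds.

forward (toward products)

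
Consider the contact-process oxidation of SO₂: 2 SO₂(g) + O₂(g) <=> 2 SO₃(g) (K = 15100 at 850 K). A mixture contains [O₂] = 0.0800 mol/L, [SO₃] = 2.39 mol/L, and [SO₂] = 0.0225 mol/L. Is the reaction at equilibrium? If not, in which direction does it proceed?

to the left

Q = [SO₃]² / ([SO₂]²·[O₂]) = (2.39)² / ((0.0225)²·(0.0800)) = 1.41e5
Q = 1.41e5 > K = 15100, so the reverse reaction proceeds.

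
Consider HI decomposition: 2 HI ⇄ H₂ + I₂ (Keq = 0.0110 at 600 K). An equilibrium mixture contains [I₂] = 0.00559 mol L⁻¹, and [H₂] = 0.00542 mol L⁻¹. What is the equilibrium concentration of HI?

At equilibrium, Keq = [H₂]·[I₂] / [HI]² = 0.0110.
(0.00542)·(0.00559) / ([HI])² = 0.0110
[HI]² = 0.00275 ⇒ [HI] = 0.0525 mol L⁻¹

[HI] = 0.0525 mol L⁻¹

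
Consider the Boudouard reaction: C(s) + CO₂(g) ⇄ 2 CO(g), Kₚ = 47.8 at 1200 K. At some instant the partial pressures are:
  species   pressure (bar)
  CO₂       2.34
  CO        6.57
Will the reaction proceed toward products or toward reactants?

toward products

(C is a pure solid — omitted from Qₚ.)
Qₚ = P(CO)² / P(CO₂) = (6.57)² / (2.34) = 18.4
Qₚ = 18.4 < Kₚ = 47.8, so the forward reaction proceeds.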